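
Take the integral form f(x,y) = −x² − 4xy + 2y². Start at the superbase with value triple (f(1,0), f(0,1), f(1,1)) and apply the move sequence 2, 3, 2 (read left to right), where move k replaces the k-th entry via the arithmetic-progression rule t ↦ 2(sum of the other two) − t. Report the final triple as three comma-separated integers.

start (-1,2,-3) = (f(1,0),f(0,1),f(1,1))
replace slot 2: 2·((-1)+(-3)) − 2 = -10 → (-1,-10,-3)
replace slot 3: 2·((-1)+(-10)) − (-3) = -19 → (-1,-10,-19)
replace slot 2: 2·((-1)+(-19)) − (-10) = -30 → (-1,-30,-19)

-1,-30,-19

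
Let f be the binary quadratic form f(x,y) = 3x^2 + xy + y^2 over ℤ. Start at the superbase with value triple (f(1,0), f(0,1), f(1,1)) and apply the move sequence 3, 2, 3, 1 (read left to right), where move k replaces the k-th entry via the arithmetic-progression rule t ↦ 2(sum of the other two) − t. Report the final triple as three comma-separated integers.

start (3,1,5) = (f(1,0),f(0,1),f(1,1))
replace slot 3: 2·(3+1) − 5 = 3 → (3,1,3)
replace slot 2: 2·(3+3) − 1 = 11 → (3,11,3)
replace slot 3: 2·(3+11) − 3 = 25 → (3,11,25)
replace slot 1: 2·(11+25) − 3 = 69 → (69,11,25)

69,11,25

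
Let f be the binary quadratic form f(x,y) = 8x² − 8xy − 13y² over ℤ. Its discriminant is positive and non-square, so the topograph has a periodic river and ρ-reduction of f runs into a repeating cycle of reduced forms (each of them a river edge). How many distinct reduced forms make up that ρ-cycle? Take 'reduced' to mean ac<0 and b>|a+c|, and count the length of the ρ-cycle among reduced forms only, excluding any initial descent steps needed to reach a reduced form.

D = 480, ⌊√D⌋ = 21
descent: ρ → (-13,8,8)  [lands on river]
river: ρ → (8,8,-13)
river: ρ → (-13,18,3)
river: ρ → (3,18,-13)
ρ-cycle length = 4 (tail of 1 descent step not counted)

4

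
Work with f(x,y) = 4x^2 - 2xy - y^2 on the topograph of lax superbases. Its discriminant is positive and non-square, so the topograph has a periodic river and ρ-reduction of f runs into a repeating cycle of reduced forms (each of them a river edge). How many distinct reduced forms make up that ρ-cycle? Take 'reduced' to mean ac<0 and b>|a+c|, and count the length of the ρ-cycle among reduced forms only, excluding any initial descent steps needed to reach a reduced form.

D = 20, ⌊√D⌋ = 4
descent: ρ → (-1,4,1)  [lands on river]
river: ρ → (1,4,-1)
ρ-cycle length = 2 (tail of 1 descent step not counted)

2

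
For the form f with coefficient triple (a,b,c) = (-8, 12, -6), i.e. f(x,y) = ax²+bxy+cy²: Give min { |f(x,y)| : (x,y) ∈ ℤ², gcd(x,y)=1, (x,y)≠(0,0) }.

translate: b→4 (≡-12 mod 16), so (8,-12,6)→(8,4,2)
flip: (8,4,2)→(2,-4,8)
translate: b→0 (≡-4 mod 4), so (2,-4,8)→(2,0,6)
reduced (well bottom): (2,0,6) with a≤c, −a<b≤a
well minimum |f| = |-2| = 2 (negative-definite)

2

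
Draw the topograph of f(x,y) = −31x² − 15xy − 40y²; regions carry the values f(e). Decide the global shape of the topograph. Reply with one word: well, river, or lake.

D = b²−4ac = (-15)² − 4·(-31)·(-40) = -4735
D < 0 ⇒ definite ⇒ every region one sign ⇒ single well

well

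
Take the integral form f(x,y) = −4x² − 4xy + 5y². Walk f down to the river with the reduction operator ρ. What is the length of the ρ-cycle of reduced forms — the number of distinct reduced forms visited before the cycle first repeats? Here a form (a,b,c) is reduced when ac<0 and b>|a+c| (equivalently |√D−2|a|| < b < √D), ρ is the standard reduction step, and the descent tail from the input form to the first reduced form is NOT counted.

D = 96, ⌊√D⌋ = 9
descent: ρ → (5,4,-4)  [lands on river]
river: ρ → (-4,4,5)
river: ρ → (5,6,-3)
river: ρ → (-3,6,5)
ρ-cycle length = 4 (tail of 1 descent step not counted)

4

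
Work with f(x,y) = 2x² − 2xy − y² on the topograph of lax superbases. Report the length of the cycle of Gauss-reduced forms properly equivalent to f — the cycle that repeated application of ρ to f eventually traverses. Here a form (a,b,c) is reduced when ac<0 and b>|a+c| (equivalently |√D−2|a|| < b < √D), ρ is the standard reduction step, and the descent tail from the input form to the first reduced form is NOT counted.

D = 12, ⌊√D⌋ = 3
descent: ρ → (-1,2,2)  [lands on river]
river: ρ → (2,2,-1)
ρ-cycle length = 2 (tail of 1 descent step not counted)

2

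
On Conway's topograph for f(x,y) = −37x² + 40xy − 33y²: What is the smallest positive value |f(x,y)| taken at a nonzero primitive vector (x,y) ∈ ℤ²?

translate: b→34 (≡-40 mod 74), so (37,-40,33)→(37,34,30)
flip: (37,34,30)→(30,-34,37)
translate: b→26 (≡-34 mod 60), so (30,-34,37)→(30,26,33)
reduced (well bottom): (30,26,33) with a≤c, −a<b≤a
well minimum |f| = |-30| = 30 (negative-definite)

30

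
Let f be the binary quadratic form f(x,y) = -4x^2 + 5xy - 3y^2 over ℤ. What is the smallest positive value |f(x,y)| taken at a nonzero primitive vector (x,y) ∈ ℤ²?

translate: b→3 (≡-5 mod 8), so (4,-5,3)→(4,3,2)
flip: (4,3,2)→(2,-3,4)
translate: b→1 (≡-3 mod 4), so (2,-3,4)→(2,1,3)
reduced (well bottom): (2,1,3) with a≤c, −a<b≤a
well minimum |f| = |-2| = 2 (negative-definite)

2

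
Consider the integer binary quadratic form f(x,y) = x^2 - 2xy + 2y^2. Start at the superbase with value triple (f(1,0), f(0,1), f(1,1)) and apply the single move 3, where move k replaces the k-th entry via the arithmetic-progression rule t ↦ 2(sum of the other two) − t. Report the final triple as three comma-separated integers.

start (1,2,1) = (f(1,0),f(0,1),f(1,1))
replace slot 3: 2·(1+2) − 1 = 5 → (1,2,5)

1,2,5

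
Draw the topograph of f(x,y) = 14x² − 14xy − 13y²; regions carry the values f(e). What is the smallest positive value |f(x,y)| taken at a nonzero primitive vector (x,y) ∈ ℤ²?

descent: ρ → (-13,14,14)  [lands on river]
river: ρ → (14,14,-13)
river: ρ → (-13,12,15)
river: ρ → (15,18,-10)
river: ρ → (-10,22,11)
river: ρ → (11,22,-10)
river: ρ → (-10,18,15)
river: ρ → (15,12,-13)
closes: descent 1, river 8
min |a| on river = 10

10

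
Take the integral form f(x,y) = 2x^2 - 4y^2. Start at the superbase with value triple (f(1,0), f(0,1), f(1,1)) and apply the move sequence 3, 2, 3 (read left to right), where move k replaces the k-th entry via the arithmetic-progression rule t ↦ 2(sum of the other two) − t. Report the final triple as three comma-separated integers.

start (2,-4,-2) = (f(1,0),f(0,1),f(1,1))
replace slot 3: 2·(2+(-4)) − (-2) = -2 → (2,-4,-2)
replace slot 2: 2·(2+(-2)) − (-4) = 4 → (2,4,-2)
replace slot 3: 2·(2+4) − (-2) = 14 → (2,4,14)

2,4,14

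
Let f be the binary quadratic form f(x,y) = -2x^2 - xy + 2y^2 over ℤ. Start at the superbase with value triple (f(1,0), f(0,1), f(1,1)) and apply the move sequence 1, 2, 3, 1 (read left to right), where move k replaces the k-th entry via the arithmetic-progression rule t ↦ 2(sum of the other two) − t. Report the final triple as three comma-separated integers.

start (-2,2,-1) = (f(1,0),f(0,1),f(1,1))
replace slot 1: 2·(2+(-1)) − (-2) = 4 → (4,2,-1)
replace slot 2: 2·(4+(-1)) − 2 = 4 → (4,4,-1)
replace slot 3: 2·(4+4) − (-1) = 17 → (4,4,17)
replace slot 1: 2·(4+17) − 4 = 38 → (38,4,17)

38,4,17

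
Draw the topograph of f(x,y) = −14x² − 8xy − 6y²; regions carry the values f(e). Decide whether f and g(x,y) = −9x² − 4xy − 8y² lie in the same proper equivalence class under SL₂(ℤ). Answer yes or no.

D₁ = -272, D₂ = -272
f is negative-definite; reduce −f:
−f: flip: (14,8,6)→(6,-8,14)
−f: translate: b→4 (≡-8 mod 12), so (6,-8,14)→(6,4,12)
−f: reduced (well bottom): (6,4,12) with a≤c, −a<b≤a
flip sign back: reduced form of f is (-6,-4,-12)
g is negative-definite; reduce −g:
−g: flip: (9,4,8)→(8,-4,9)
−g: reduced (well bottom): (8,-4,9) with a≤c, −a<b≤a
flip sign back: reduced form of g is (-8,4,-9)
reduced forms (-6, -4, -12) vs (-8, 4, -9) ⇒ inequivalent

no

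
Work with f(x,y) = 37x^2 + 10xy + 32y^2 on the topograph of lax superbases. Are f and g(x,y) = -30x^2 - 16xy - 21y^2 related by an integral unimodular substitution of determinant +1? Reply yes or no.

D₁ = -4636, D₂ = -2264
discriminants differ ⇒ not SL₂(ℤ)-equivalent

no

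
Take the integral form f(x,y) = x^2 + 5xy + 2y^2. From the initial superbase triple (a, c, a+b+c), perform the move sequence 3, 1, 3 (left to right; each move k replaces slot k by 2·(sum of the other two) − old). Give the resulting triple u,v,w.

start (1,2,8) = (f(1,0),f(0,1),f(1,1))
replace slot 3: 2·(1+2) − 8 = -2 → (1,2,-2)
replace slot 1: 2·(2+(-2)) − 1 = -1 → (-1,2,-2)
replace slot 3: 2·((-1)+2) − (-2) = 4 → (-1,2,4)

-1,2,4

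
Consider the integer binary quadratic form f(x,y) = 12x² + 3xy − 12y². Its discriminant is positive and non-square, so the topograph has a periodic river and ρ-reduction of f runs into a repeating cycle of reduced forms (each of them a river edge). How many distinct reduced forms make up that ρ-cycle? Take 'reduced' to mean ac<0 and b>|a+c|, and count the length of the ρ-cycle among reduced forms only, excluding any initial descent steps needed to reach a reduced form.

D = 585, ⌊√D⌋ = 24
river: ρ → (-12,21,3)
river: ρ → (3,21,-12)
river: ρ → (-12,3,12)
river: ρ → (12,21,-3)
river: ρ → (-3,21,12)
river: ρ → (12,3,-12)
ρ-cycle length = 6 (tail of 0 descent steps not counted)

6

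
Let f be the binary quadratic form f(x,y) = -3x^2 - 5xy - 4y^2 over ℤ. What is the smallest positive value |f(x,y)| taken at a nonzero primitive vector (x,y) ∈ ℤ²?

translate: b→-1 (≡5 mod 6), so (3,5,4)→(3,-1,2)
flip: (3,-1,2)→(2,1,3)
reduced (well bottom): (2,1,3) with a≤c, −a<b≤a
well minimum |f| = |-2| = 2 (negative-definite)

2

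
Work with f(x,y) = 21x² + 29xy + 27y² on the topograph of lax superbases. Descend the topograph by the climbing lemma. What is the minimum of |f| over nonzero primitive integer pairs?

translate: b→-13 (≡29 mod 42), so (21,29,27)→(21,-13,19)
flip: (21,-13,19)→(19,13,21)
reduced (well bottom): (19,13,21) with a≤c, −a<b≤a
well minimum = a = 19

19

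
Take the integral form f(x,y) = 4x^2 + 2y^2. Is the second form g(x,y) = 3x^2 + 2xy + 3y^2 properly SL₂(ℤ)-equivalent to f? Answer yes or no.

D₁ = -32, D₂ = -32
f: flip: (4,0,2)→(2,0,4)
f: reduced (well bottom): (2,0,4) with a≤c, −a<b≤a
g: reduced (well bottom): (3,2,3) with a≤c, −a<b≤a
reduced forms (2, 0, 4) vs (3, 2, 3) ⇒ inequivalent

no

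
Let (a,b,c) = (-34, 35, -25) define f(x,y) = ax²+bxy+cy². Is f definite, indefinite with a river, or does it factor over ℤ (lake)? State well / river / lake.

D = b²−4ac = 35² − 4·(-34)·(-25) = -2175
D < 0 ⇒ definite ⇒ every region one sign ⇒ single well

well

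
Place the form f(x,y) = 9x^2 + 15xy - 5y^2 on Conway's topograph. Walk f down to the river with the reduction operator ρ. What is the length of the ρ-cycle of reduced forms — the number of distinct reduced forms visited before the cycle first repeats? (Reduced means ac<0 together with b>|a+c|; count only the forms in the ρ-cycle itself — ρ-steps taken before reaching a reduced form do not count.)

D = 405, ⌊√D⌋ = 20
river: ρ → (-5,15,9)
river: ρ → (9,3,-11)
river: ρ → (-11,19,1)
river: ρ → (1,19,-11)
river: ρ → (-11,3,9)
river: ρ → (9,15,-5)
ρ-cycle length = 6 (tail of 0 descent steps not counted)

6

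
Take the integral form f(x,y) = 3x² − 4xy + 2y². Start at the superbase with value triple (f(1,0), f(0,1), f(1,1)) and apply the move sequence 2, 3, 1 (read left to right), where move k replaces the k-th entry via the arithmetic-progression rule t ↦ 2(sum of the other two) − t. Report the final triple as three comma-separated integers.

start (3,2,1) = (f(1,0),f(0,1),f(1,1))
replace slot 2: 2·(3+1) − 2 = 6 → (3,6,1)
replace slot 3: 2·(3+6) − 1 = 17 → (3,6,17)
replace slot 1: 2·(6+17) − 3 = 43 → (43,6,17)

43,6,17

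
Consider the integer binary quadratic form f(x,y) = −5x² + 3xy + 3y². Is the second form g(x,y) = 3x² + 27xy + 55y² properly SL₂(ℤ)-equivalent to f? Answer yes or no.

D₁ = 69, D₂ = 69
river cycle of f (length 4): (3, 3, -5), (-5, 7, 1), (1, 7, -5), (-5, 3, 3)
river cycle of g (length 4): (3, 3, -5), (-5, 7, 1), (1, 7, -5), (-5, 3, 3)
cycles coincide ⇒ equivalent

yes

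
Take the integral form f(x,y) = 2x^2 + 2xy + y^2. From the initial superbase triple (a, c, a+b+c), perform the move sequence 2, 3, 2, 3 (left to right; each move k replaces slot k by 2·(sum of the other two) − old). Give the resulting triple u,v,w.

start (2,1,5) = (f(1,0),f(0,1),f(1,1))
replace slot 2: 2·(2+5) − 1 = 13 → (2,13,5)
replace slot 3: 2·(2+13) − 5 = 25 → (2,13,25)
replace slot 2: 2·(2+25) − 13 = 41 → (2,41,25)
replace slot 3: 2·(2+41) − 25 = 61 → (2,41,61)

2,41,61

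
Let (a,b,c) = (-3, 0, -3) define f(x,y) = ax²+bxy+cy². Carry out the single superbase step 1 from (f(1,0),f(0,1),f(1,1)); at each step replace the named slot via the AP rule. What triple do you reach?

start (-3,-3,-6) = (f(1,0),f(0,1),f(1,1))
replace slot 1: 2·((-3)+(-6)) − (-3) = -15 → (-15,-3,-6)

-15,-3,-6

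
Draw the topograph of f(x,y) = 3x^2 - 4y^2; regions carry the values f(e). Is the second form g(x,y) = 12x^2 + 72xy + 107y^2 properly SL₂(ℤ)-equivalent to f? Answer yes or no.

D₁ = 48, D₂ = 48
river cycle of f (length 2): (3, 6, -1), (-1, 6, 3)
river cycle of g (length 2): (-1, 6, 3), (3, 6, -1)
cycles coincide ⇒ equivalent

yes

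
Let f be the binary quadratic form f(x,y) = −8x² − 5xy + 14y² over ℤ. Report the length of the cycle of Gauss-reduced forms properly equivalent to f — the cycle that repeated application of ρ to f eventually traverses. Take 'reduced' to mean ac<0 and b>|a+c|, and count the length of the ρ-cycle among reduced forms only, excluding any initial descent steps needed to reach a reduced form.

D = 473, ⌊√D⌋ = 21
descent: ρ → (14,5,-8)
descent: ρ → (-8,11,11)  [lands on river]
river: ρ → (11,11,-8)
river: ρ → (-8,21,1)
river: ρ → (1,21,-8)
ρ-cycle length = 4 (tail of 2 descent steps not counted)

4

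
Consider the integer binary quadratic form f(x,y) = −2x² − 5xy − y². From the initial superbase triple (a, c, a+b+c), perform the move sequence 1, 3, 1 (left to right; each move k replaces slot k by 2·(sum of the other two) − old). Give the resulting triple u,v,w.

start (-2,-1,-8) = (f(1,0),f(0,1),f(1,1))
replace slot 1: 2·((-1)+(-8)) − (-2) = -16 → (-16,-1,-8)
replace slot 3: 2·((-16)+(-1)) − (-8) = -26 → (-16,-1,-26)
replace slot 1: 2·((-1)+(-26)) − (-16) = -38 → (-38,-1,-26)

-38,-1,-26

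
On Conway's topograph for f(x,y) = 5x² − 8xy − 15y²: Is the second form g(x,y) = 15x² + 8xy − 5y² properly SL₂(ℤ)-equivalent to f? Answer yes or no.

D₁ = 364, D₂ = 364
river cycle of f (length 8): (5, 12, -11), (-11, 10, 6), (6, 14, -7), (-7, 14, 6), (6, 10, -11), (-11, 12, 5), (5, 18, -2), (-2, 18, 5)
river cycle of g (length 8): (-5, 12, 11), (11, 10, -6), (-6, 14, 7), (7, 14, -6), (-6, 10, 11), (11, 12, -5), (-5, 18, 2), (2, 18, -5)
cycles differ ⇒ inequivalent

no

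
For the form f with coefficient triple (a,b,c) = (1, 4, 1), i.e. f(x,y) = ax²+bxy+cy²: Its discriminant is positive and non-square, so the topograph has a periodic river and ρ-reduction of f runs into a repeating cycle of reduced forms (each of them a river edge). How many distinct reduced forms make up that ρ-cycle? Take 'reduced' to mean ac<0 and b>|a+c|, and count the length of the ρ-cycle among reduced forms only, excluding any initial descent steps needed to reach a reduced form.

D = 12, ⌊√D⌋ = 3
descent: ρ → (1,2,-2)  [lands on river]
river: ρ → (-2,2,1)
ρ-cycle length = 2 (tail of 1 descent step not counted)

2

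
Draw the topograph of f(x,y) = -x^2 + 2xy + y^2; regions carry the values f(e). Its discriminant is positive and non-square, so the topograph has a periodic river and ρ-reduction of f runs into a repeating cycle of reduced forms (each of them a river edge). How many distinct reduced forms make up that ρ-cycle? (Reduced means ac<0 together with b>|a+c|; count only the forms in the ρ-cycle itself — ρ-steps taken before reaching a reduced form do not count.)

D = 8, ⌊√D⌋ = 2
river: ρ → (1,2,-1)
river: ρ → (-1,2,1)
ρ-cycle length = 2 (tail of 0 descent steps not counted)

2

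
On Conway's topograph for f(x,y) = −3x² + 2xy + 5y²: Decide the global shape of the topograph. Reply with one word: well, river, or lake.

D = b²−4ac = 2² − 4·(-3)·5 = 64
D = 8² is a perfect square ⇒ form factors over ℤ ⇒ lakes

lake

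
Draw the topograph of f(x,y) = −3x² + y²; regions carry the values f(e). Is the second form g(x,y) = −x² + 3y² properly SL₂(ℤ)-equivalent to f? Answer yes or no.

D₁ = 12, D₂ = 12
river cycle of f (length 2): (1, 2, -2), (-2, 2, 1)
river cycle of g (length 2): (-1, 2, 2), (2, 2, -1)
cycles differ ⇒ inequivalent

no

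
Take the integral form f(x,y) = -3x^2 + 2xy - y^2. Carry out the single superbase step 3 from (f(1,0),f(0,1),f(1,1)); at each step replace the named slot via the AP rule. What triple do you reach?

start (-3,-1,-2) = (f(1,0),f(0,1),f(1,1))
replace slot 3: 2·((-3)+(-1)) − (-2) = -6 → (-3,-1,-6)

-3,-1,-6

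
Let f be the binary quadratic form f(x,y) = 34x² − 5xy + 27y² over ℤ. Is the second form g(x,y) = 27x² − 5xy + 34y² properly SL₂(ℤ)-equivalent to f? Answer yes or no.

D₁ = -3647, D₂ = -3647
f: flip: (34,-5,27)→(27,5,34)
f: reduced (well bottom): (27,5,34) with a≤c, −a<b≤a
g: reduced (well bottom): (27,-5,34) with a≤c, −a<b≤a
reduced forms (27, 5, 34) vs (27, -5, 34) ⇒ inequivalent

no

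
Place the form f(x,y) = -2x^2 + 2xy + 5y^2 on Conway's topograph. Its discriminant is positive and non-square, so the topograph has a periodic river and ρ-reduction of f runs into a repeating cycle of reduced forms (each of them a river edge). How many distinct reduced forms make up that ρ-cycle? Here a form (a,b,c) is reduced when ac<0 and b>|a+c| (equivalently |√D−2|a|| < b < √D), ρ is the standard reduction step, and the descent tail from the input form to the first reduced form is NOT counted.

D = 44, ⌊√D⌋ = 6
descent: ρ → (5,-2,-2)
descent: ρ → (-2,6,1)  [lands on river]
river: ρ → (1,6,-2)
ρ-cycle length = 2 (tail of 2 descent steps not counted)

2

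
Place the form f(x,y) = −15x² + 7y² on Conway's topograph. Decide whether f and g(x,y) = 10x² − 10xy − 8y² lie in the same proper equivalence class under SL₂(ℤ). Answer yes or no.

D₁ = 420, D₂ = 420
river cycle of f (length 4): (7, 14, -8), (-8, 18, 3), (3, 18, -8), (-8, 14, 7)
river cycle of g (length 6): (-8, 10, 10), (10, 10, -8), (-8, 6, 12), (12, 18, -2), (-2, 18, 12), (12, 6, -8)
cycles differ ⇒ inequivalent

no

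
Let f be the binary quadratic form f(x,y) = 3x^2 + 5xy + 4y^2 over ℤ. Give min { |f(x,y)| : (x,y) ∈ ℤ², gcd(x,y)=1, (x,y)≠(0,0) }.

translate: b→-1 (≡5 mod 6), so (3,5,4)→(3,-1,2)
flip: (3,-1,2)→(2,1,3)
reduced (well bottom): (2,1,3) with a≤c, −a<b≤a
well minimum = a = 2

2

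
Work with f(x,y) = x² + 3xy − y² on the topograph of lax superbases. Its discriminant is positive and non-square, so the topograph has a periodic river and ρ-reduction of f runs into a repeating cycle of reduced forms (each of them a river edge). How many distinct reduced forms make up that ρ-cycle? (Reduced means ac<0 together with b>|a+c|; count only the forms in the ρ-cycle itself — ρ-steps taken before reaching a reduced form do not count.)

D = 13, ⌊√D⌋ = 3
river: ρ → (-1,3,1)
river: ρ → (1,3,-1)
ρ-cycle length = 2 (tail of 0 descent steps not counted)

2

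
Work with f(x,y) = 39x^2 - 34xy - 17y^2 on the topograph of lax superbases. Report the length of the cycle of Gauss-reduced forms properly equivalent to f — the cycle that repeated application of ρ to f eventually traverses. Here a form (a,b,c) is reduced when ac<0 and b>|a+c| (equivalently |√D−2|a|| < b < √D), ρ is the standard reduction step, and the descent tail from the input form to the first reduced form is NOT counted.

D = 3808, ⌊√D⌋ = 61
descent: ρ → (-17,34,39)  [lands on river]
river: ρ → (39,44,-12)
river: ρ → (-12,52,23)
river: ρ → (23,40,-24)
river: ρ → (-24,56,7)
river: ρ → (7,56,-24)
river: ρ → (-24,40,23)
river: ρ → (23,52,-12)
river: ρ → (-12,44,39)
river: ρ → (39,34,-17)
ρ-cycle length = 10 (tail of 1 descent step not counted)

10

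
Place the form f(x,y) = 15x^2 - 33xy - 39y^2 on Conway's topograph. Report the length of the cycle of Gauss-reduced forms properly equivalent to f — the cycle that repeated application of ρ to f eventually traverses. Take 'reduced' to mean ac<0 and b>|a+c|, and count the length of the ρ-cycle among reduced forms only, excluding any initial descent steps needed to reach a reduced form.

D = 3429, ⌊√D⌋ = 58
descent: ρ → (-39,33,15)  [lands on river]
river: ρ → (15,57,-3)
river: ρ → (-3,57,15)
river: ρ → (15,33,-39)
river: ρ → (-39,45,9)
river: ρ → (9,45,-39)
ρ-cycle length = 6 (tail of 1 descent step not counted)

6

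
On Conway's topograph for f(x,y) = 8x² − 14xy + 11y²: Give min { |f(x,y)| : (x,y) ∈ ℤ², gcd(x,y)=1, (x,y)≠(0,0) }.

translate: b→2 (≡-14 mod 16), so (8,-14,11)→(8,2,5)
flip: (8,2,5)→(5,-2,8)
reduced (well bottom): (5,-2,8) with a≤c, −a<b≤a
well minimum = a = 5

5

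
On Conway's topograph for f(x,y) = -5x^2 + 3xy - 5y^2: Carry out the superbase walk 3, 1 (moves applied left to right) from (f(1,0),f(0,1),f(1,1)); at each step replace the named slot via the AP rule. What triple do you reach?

start (-5,-5,-7) = (f(1,0),f(0,1),f(1,1))
replace slot 3: 2·((-5)+(-5)) − (-7) = -13 → (-5,-5,-13)
replace slot 1: 2·((-5)+(-13)) − (-5) = -31 → (-31,-5,-13)

-31,-5,-13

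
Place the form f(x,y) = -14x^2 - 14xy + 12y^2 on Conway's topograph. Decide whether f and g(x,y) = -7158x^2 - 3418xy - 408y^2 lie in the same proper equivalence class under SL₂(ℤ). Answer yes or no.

D₁ = 868, D₂ = 868
river cycle of f (length 16): (12, 14, -14), (-14, 14, 12), (12, 10, -16), (-16, 22, 6), (6, 26, -8), (-8, 22, 12), (12, 26, -4), (-4, 22, 24), (24, 26, -2), (-2, 26, 24), … (6 more)
river cycle of g (length 16): (-14, 14, 12), (12, 10, -16), (-16, 22, 6), (6, 26, -8), (-8, 22, 12), (12, 26, -4), (-4, 22, 24), (24, 26, -2), (-2, 26, 24), (24, 22, -4), … (6 more)
cycles coincide ⇒ equivalent

yes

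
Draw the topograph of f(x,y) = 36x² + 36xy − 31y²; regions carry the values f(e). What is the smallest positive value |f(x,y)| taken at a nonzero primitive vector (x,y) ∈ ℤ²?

river: ρ → (-31,26,41)
river: ρ → (41,56,-16)
river: ρ → (-16,72,9)
river: ρ → (9,72,-16)
river: ρ → (-16,56,41)
river: ρ → (41,26,-31)
river: ρ → (-31,36,36)
river: ρ → (36,36,-31)
closes: descent 0, river 8
min |a| on river = 9

9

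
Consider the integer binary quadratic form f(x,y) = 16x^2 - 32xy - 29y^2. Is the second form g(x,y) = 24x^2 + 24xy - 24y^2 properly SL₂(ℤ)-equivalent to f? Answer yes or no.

D₁ = 2880, D₂ = 2880
river cycle of f (length 6): (-29, 32, 16), (16, 32, -29), (-29, 26, 19), (19, 50, -5), (-5, 50, 19), (19, 26, -29)
river cycle of g (length 2): (-24, 24, 24), (24, 24, -24)
cycles differ ⇒ inequivalent

no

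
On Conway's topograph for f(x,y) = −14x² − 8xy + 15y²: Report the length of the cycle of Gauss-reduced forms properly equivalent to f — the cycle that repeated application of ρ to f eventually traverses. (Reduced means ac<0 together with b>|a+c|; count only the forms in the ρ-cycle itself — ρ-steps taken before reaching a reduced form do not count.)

D = 904, ⌊√D⌋ = 30
descent: ρ → (15,8,-14)  [lands on river]
river: ρ → (-14,20,9)
river: ρ → (9,16,-18)
river: ρ → (-18,20,7)
river: ρ → (7,22,-15)
river: ρ → (-15,8,14)
river: ρ → (14,20,-9)
river: ρ → (-9,16,18)
river: ρ → (18,20,-7)
river: ρ → (-7,22,15)
ρ-cycle length = 10 (tail of 1 descent step not counted)

10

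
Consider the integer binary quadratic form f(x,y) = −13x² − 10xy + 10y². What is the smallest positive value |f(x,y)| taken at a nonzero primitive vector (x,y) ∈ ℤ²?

descent: ρ → (10,10,-13)  [lands on river]
river: ρ → (-13,16,7)
river: ρ → (7,12,-17)
river: ρ → (-17,22,2)
river: ρ → (2,22,-17)
river: ρ → (-17,12,7)
river: ρ → (7,16,-13)
river: ρ → (-13,10,10)
closes: descent 1, river 8
min |a| on river = 2

2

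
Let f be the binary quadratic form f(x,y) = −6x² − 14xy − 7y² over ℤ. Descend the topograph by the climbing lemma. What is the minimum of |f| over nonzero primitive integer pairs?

descent: ρ → (-7,0,1)
descent: ρ → (1,4,-3)  [lands on river]
river: ρ → (-3,2,2)
river: ρ → (2,2,-3)
river: ρ → (-3,4,1)
closes: descent 2, river 4
min |a| on river = 1

1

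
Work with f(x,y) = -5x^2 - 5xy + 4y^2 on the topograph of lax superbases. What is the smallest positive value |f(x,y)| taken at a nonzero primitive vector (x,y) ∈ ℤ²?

descent: ρ → (4,5,-5)  [lands on river]
river: ρ → (-5,5,4)
river: ρ → (4,3,-6)
river: ρ → (-6,9,1)
river: ρ → (1,9,-6)
river: ρ → (-6,3,4)
closes: descent 1, river 6
min |a| on river = 1

1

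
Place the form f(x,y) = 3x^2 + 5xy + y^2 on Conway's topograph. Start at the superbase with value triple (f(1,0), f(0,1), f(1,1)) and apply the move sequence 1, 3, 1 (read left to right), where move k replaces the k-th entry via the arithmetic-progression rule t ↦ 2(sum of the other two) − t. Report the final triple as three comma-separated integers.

start (3,1,9) = (f(1,0),f(0,1),f(1,1))
replace slot 1: 2·(1+9) − 3 = 17 → (17,1,9)
replace slot 3: 2·(17+1) − 9 = 27 → (17,1,27)
replace slot 1: 2·(1+27) − 17 = 39 → (39,1,27)

39,1,27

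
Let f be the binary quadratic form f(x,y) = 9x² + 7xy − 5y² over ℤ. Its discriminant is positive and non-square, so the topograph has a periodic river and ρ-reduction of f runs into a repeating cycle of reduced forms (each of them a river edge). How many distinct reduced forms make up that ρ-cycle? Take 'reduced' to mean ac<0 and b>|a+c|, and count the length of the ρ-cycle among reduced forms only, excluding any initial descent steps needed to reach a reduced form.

D = 229, ⌊√D⌋ = 15
river: ρ → (-5,13,3)
river: ρ → (3,11,-9)
river: ρ → (-9,7,5)
river: ρ → (5,13,-3)
river: ρ → (-3,11,9)
river: ρ → (9,7,-5)
ρ-cycle length = 6 (tail of 0 descent steps not counted)

6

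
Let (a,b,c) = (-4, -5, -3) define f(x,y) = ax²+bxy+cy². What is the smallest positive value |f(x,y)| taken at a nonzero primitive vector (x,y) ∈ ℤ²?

translate: b→-3 (≡5 mod 8), so (4,5,3)→(4,-3,2)
flip: (4,-3,2)→(2,3,4)
translate: b→-1 (≡3 mod 4), so (2,3,4)→(2,-1,3)
reduced (well bottom): (2,-1,3) with a≤c, −a<b≤a
well minimum |f| = |-2| = 2 (negative-definite)

2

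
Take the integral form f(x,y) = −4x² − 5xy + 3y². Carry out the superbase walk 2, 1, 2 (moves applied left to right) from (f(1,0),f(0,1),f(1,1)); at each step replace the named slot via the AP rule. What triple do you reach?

start (-4,3,-6) = (f(1,0),f(0,1),f(1,1))
replace slot 2: 2·((-4)+(-6)) − 3 = -23 → (-4,-23,-6)
replace slot 1: 2·((-23)+(-6)) − (-4) = -54 → (-54,-23,-6)
replace slot 2: 2·((-54)+(-6)) − (-23) = -97 → (-54,-97,-6)

-54,-97,-6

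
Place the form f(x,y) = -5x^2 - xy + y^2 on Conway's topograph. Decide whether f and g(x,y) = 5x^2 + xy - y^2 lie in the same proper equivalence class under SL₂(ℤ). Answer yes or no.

D₁ = 21, D₂ = 21
river cycle of f (length 2): (1, 3, -3), (-3, 3, 1)
river cycle of g (length 2): (-1, 3, 3), (3, 3, -1)
cycles differ ⇒ inequivalent

no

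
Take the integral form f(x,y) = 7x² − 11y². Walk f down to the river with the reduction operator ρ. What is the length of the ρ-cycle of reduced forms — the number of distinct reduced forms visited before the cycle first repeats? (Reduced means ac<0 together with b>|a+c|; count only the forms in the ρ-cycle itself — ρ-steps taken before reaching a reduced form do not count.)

D = 308, ⌊√D⌋ = 17
descent: ρ → (-11,0,7)
descent: ρ → (7,14,-4)  [lands on river]
river: ρ → (-4,10,13)
river: ρ → (13,16,-1)
river: ρ → (-1,16,13)
river: ρ → (13,10,-4)
river: ρ → (-4,14,7)
ρ-cycle length = 6 (tail of 2 descent steps not counted)

6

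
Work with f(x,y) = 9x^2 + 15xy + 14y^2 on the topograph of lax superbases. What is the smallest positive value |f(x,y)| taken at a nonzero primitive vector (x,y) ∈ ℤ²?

translate: b→-3 (≡15 mod 18), so (9,15,14)→(9,-3,8)
flip: (9,-3,8)→(8,3,9)
reduced (well bottom): (8,3,9) with a≤c, −a<b≤a
well minimum = a = 8

8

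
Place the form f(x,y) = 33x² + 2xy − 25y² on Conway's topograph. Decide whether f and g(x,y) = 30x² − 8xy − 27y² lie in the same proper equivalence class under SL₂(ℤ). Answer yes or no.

D₁ = 3304, D₂ = 3304
river cycle of f (length 24): (-25, 48, 10), (10, 52, -15), (-15, 38, 31), (31, 24, -22), (-22, 20, 33), (33, 46, -9), (-9, 44, 38), (38, 32, -15), (-15, 28, 42), (42, 56, -1), … (14 more)
river cycle of g (length 24): (-27, 8, 30), (30, 52, -5), (-5, 48, 50), (50, 52, -3), (-3, 56, 14), (14, 56, -3), (-3, 52, 50), (50, 48, -5), (-5, 52, 30), (30, 8, -27), … (14 more)
cycles differ ⇒ inequivalent

no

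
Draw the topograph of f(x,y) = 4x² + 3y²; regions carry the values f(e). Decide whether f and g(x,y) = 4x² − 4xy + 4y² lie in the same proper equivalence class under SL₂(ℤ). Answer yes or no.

D₁ = -48, D₂ = -48
f: flip: (4,0,3)→(3,0,4)
f: reduced (well bottom): (3,0,4) with a≤c, −a<b≤a
g: translate: b→4 (≡-4 mod 8), so (4,-4,4)→(4,4,4)
g: reduced (well bottom): (4,4,4) with a≤c, −a<b≤a
reduced forms (3, 0, 4) vs (4, 4, 4) ⇒ inequivalent

no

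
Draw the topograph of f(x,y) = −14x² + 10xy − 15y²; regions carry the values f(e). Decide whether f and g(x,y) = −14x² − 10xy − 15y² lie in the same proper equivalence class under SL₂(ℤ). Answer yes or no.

D₁ = -740, D₂ = -740
f is negative-definite; reduce −f:
−f: reduced (well bottom): (14,-10,15) with a≤c, −a<b≤a
flip sign back: reduced form of f is (-14,10,-15)
g is negative-definite; reduce −g:
−g: reduced (well bottom): (14,10,15) with a≤c, −a<b≤a
flip sign back: reduced form of g is (-14,-10,-15)
reduced forms (-14, 10, -15) vs (-14, -10, -15) ⇒ inequivalent

no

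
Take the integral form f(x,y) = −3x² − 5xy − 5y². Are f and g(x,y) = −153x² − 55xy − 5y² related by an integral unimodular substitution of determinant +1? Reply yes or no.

D₁ = -35, D₂ = -35
f is negative-definite; reduce −f:
−f: translate: b→-1 (≡5 mod 6), so (3,5,5)→(3,-1,3)
−f: flip: (3,-1,3)→(3,1,3)
−f: reduced (well bottom): (3,1,3) with a≤c, −a<b≤a
flip sign back: reduced form of f is (-3,-1,-3)
g is negative-definite; reduce −g:
−g: flip: (153,55,5)→(5,-55,153)
−g: translate: b→5 (≡-55 mod 10), so (5,-55,153)→(5,5,3)
−g: flip: (5,5,3)→(3,-5,5)
−g: translate: b→1 (≡-5 mod 6), so (3,-5,5)→(3,1,3)
−g: reduced (well bottom): (3,1,3) with a≤c, −a<b≤a
flip sign back: reduced form of g is (-3,-1,-3)
reduced forms (-3, -1, -3) vs (-3, -1, -3) ⇒ equivalent

yes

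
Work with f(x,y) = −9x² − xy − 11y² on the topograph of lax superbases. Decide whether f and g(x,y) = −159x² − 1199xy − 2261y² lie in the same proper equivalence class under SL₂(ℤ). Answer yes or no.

D₁ = -395, D₂ = -395
f is negative-definite; reduce −f:
−f: reduced (well bottom): (9,1,11) with a≤c, −a<b≤a
flip sign back: reduced form of f is (-9,-1,-11)
g is negative-definite; reduce −g:
−g: translate: b→-73 (≡1199 mod 318), so (159,1199,2261)→(159,-73,9)
−g: flip: (159,-73,9)→(9,73,159)
−g: translate: b→1 (≡73 mod 18), so (9,73,159)→(9,1,11)
−g: reduced (well bottom): (9,1,11) with a≤c, −a<b≤a
flip sign back: reduced form of g is (-9,-1,-11)
reduced forms (-9, -1, -11) vs (-9, -1, -11) ⇒ equivalent

yes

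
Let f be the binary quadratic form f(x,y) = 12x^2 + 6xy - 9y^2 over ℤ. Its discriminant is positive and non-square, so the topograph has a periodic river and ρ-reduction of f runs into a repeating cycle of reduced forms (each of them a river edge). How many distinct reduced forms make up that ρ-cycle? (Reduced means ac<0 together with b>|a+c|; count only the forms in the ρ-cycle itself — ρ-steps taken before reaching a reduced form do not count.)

D = 468, ⌊√D⌋ = 21
river: ρ → (-9,12,9)
river: ρ → (9,6,-12)
river: ρ → (-12,18,3)
river: ρ → (3,18,-12)
river: ρ → (-12,6,9)
river: ρ → (9,12,-9)
river: ρ → (-9,6,12)
river: ρ → (12,18,-3)
river: ρ → (-3,18,12)
river: ρ → (12,6,-9)
ρ-cycle length = 10 (tail of 0 descent steps not counted)

10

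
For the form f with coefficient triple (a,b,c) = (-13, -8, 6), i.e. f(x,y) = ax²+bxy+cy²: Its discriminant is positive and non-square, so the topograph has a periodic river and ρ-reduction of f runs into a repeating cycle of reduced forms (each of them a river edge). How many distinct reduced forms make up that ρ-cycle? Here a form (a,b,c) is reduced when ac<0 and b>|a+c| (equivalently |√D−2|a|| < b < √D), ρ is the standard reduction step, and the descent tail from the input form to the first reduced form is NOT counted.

D = 376, ⌊√D⌋ = 19
descent: ρ → (6,8,-13)  [lands on river]
river: ρ → (-13,18,1)
river: ρ → (1,18,-13)
river: ρ → (-13,8,6)
river: ρ → (6,16,-5)
river: ρ → (-5,14,9)
river: ρ → (9,4,-10)
river: ρ → (-10,16,3)
river: ρ → (3,14,-15)
river: ρ → (-15,16,2)
river: ρ → (2,16,-15)
river: ρ → (-15,14,3)
river: ρ → (3,16,-10)
river: ρ → (-10,4,9)
river: ρ → (9,14,-5)
river: ρ → (-5,16,6)
ρ-cycle length = 16 (tail of 1 descent step not counted)

16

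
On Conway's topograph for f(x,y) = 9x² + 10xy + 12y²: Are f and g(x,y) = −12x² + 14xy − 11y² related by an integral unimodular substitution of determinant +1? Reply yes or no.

D₁ = -332, D₂ = -332
f: translate: b→-8 (≡10 mod 18), so (9,10,12)→(9,-8,11)
f: reduced (well bottom): (9,-8,11) with a≤c, −a<b≤a
g is negative-definite; reduce −g:
−g: translate: b→10 (≡-14 mod 24), so (12,-14,11)→(12,10,9)
−g: flip: (12,10,9)→(9,-10,12)
−g: translate: b→8 (≡-10 mod 18), so (9,-10,12)→(9,8,11)
−g: reduced (well bottom): (9,8,11) with a≤c, −a<b≤a
flip sign back: reduced form of g is (-9,-8,-11)
reduced forms (9, -8, 11) vs (-9, -8, -11) ⇒ inequivalent

no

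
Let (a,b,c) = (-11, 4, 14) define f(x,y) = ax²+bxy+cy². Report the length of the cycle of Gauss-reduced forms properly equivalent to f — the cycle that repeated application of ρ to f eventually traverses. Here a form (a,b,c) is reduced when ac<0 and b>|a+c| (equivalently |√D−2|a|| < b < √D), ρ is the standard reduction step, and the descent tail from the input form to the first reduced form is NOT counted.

D = 632, ⌊√D⌋ = 25
river: ρ → (14,24,-1)
river: ρ → (-1,24,14)
river: ρ → (14,4,-11)
river: ρ → (-11,18,7)
river: ρ → (7,24,-2)
river: ρ → (-2,24,7)
river: ρ → (7,18,-11)
river: ρ → (-11,4,14)
ρ-cycle length = 8 (tail of 0 descent steps not counted)

8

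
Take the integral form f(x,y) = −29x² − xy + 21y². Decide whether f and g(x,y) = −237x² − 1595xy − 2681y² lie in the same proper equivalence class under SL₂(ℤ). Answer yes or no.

D₁ = 2437, D₂ = 2437
river cycle of f (length 30): (21, 43, -7), (-7, 41, 27), (27, 13, -21), (-21, 29, 19), (19, 47, -3), (-3, 49, 3), (3, 47, -19), (-19, 29, 21), (21, 13, -27), (-27, 41, 7), … (20 more)
river cycle of g (length 30): (21, 43, -7), (-7, 41, 27), (27, 13, -21), (-21, 29, 19), (19, 47, -3), (-3, 49, 3), (3, 47, -19), (-19, 29, 21), (21, 13, -27), (-27, 41, 7), … (20 more)
cycles coincide ⇒ equivalent

yes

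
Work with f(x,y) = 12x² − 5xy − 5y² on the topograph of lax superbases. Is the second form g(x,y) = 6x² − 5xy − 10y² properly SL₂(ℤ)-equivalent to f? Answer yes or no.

D₁ = 265, D₂ = 265
river cycle of f (length 18): (-5, 15, 2), (2, 13, -12), (-12, 11, 3), (3, 13, -8), (-8, 3, 8), (8, 13, -3), (-3, 11, 12), (12, 13, -2), (-2, 15, 5), (5, 15, -2), … (8 more)
river cycle of g (length 22): (-10, 5, 6), (6, 7, -9), (-9, 11, 4), (4, 13, -6), (-6, 11, 6), (6, 13, -4), (-4, 11, 9), (9, 7, -6), (-6, 5, 10), (10, 15, -1), … (12 more)
cycles differ ⇒ inequivalent

no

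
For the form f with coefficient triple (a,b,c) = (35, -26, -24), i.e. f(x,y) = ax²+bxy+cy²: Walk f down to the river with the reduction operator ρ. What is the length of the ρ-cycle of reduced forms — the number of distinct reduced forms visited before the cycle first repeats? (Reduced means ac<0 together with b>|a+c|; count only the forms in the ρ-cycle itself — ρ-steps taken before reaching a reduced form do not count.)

D = 4036, ⌊√D⌋ = 63
descent: ρ → (-24,26,35)  [lands on river]
river: ρ → (35,44,-15)
river: ρ → (-15,46,32)
river: ρ → (32,18,-29)
river: ρ → (-29,40,21)
river: ρ → (21,44,-25)
river: ρ → (-25,56,9)
river: ρ → (9,52,-37)
river: ρ → (-37,22,24)
river: ρ → (24,26,-35)
river: ρ → (-35,44,15)
river: ρ → (15,46,-32)
river: ρ → (-32,18,29)
river: ρ → (29,40,-21)
river: ρ → (-21,44,25)
river: ρ → (25,56,-9)
river: ρ → (-9,52,37)
river: ρ → (37,22,-24)
ρ-cycle length = 18 (tail of 1 descent step not counted)

18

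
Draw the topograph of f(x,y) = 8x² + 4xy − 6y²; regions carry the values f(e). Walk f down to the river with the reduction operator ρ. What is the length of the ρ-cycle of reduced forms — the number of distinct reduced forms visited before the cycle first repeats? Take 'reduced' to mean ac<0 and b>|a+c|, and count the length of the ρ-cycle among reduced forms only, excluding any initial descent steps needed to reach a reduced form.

D = 208, ⌊√D⌋ = 14
river: ρ → (-6,8,6)
river: ρ → (6,4,-8)
river: ρ → (-8,12,2)
river: ρ → (2,12,-8)
river: ρ → (-8,4,6)
river: ρ → (6,8,-6)
river: ρ → (-6,4,8)
river: ρ → (8,12,-2)
river: ρ → (-2,12,8)
river: ρ → (8,4,-6)
ρ-cycle length = 10 (tail of 0 descent steps not counted)

10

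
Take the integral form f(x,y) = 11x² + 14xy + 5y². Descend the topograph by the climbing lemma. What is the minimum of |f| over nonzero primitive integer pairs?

translate: b→-8 (≡14 mod 22), so (11,14,5)→(11,-8,2)
flip: (11,-8,2)→(2,8,11)
translate: b→0 (≡8 mod 4), so (2,8,11)→(2,0,3)
reduced (well bottom): (2,0,3) with a≤c, −a<b≤a
well minimum = a = 2

2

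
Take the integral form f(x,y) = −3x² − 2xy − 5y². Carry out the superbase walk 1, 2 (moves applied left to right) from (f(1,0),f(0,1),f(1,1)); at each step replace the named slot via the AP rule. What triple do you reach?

start (-3,-5,-10) = (f(1,0),f(0,1),f(1,1))
replace slot 1: 2·((-5)+(-10)) − (-3) = -27 → (-27,-5,-10)
replace slot 2: 2·((-27)+(-10)) − (-5) = -69 → (-27,-69,-10)

-27,-69,-10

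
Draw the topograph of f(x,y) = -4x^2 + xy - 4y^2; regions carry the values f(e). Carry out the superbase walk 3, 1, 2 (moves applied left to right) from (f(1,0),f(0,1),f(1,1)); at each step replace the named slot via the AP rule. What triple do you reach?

start (-4,-4,-7) = (f(1,0),f(0,1),f(1,1))
replace slot 3: 2·((-4)+(-4)) − (-7) = -9 → (-4,-4,-9)
replace slot 1: 2·((-4)+(-9)) − (-4) = -22 → (-22,-4,-9)
replace slot 2: 2·((-22)+(-9)) − (-4) = -58 → (-22,-58,-9)

-22,-58,-9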